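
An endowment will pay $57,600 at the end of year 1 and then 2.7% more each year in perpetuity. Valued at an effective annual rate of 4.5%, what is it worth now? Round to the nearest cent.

$3,200,000.00

PV = D₁/(r − g) = 57600/(0.045 − 0.027) = 3,200,000.0000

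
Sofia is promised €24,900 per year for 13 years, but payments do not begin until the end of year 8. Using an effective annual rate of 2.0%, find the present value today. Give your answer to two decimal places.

€245,998.11

PV at t=7 (ordinary 13-year annuity): 24900 × a(13|0.02) = 24900 × 11.348374 = 282,574.5063
PV₀ = 282,574.5063 / (1+0.02)^7 = 282,574.5063 / 1.148686 = 245,998.1127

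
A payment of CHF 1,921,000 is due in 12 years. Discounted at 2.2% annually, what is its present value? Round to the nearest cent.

PV = 1,921,000 / (1 + 0.022)^12 = 1,921,000 / 1.298407 = 1,479,505.6067

CHF 1,479,505.61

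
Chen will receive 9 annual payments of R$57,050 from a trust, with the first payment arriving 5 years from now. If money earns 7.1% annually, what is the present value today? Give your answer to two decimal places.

R$281,308.14

Value one period before first payment (t=4): 57050 × [1 − (1+0.071)^(−9)] / 0.071 = 57050 × 6.487607 = 370,117.9777
Discount back 4 years: 370,117.9777 × (1+0.071)^(−4) = 370,117.9777 × 0.760050 = 281,308.1387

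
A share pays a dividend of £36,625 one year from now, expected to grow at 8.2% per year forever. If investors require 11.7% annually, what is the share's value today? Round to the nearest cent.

£1,046,428.57

PV = PMT / (i − g) = 36625 / (0.117 − 0.082) = 36625 / 0.035000 = 1,046,428.5714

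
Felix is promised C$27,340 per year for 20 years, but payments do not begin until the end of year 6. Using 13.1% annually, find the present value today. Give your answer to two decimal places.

PV at t=5 (ordinary 20-year annuity): 27340 × a(20|0.131) = 27340 × 6.982744 = 190,908.2274
PV₀ = 190,908.2274 / (1+0.131)^5 = 190,908.2274 / 1.850602 = 103,160.0682

C$103,160.07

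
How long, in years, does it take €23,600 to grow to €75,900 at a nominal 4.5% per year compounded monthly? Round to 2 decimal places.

Periodic rate i = 0.045/12 = 0.00375.
(1+i)^n = 75900/23600 = 3.21610, so n = ln 3.21610 / ln 1.00375 = 312.0957 months
= 312.0957/12 years

26.01 years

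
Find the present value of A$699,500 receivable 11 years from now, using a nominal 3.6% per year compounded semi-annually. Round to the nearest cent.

With 2 periods per year: i = 0.018, n = 22.
Discount factor = (1+0.018)^(−22) = 0.675381; PV = 699,500 × 0.675381 = 472,429.0587

A$472,429.06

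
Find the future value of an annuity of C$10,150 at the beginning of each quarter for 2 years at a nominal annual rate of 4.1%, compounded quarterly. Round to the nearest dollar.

C$85,036

i = 0.041/4 = 0.01025 per quarter; n = 2·4 = 8.
FV = 10150 × [(1+0.01025)^8 − 1] / 0.01025 × (1+i) = 10150 × 8.377962 = 85,036.3177
Payments are at the start of each period, so multiply by (1+i).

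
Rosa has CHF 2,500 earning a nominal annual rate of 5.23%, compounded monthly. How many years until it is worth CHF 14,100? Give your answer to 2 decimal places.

Periodic rate i = 0.0523/12 = 0.00435833.
n = ln(14100/2500) / ln(1+0.00435833) = ln(5.64000) / 0.004349 = 397.7784 months
= 397.7784/12 years

33.15 years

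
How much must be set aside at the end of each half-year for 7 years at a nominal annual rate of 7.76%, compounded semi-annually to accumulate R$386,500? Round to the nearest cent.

R$21,304.08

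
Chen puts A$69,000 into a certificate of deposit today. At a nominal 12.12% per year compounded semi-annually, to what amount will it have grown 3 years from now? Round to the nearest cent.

A$98,210.70

With 2 periods per year: i = 0.0606, n = 6.
69,000 × (1+0.0606)^6 = 69,000 × 1.423344 = 98,210.7047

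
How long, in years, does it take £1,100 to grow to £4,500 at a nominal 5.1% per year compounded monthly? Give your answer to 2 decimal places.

27.68 years

Periodic rate i = 0.051/12 = 0.00425.
(1+i)^n = 4500/1100 = 4.09091, so n = ln 4.09091 / ln 1.00425 = 332.1785 months
= 332.1785/12 years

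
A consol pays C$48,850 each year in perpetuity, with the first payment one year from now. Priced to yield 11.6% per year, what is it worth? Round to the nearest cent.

C$421,120.69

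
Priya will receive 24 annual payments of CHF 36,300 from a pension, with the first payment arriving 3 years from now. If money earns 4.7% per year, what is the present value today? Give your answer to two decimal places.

CHF 470,567.03

Value one period before first payment (t=2): 36300 × [1 − (1+0.047)^(−24)] / 0.047 = 36300 × 14.210463 = 515,839.8129
PV₀ = 515,839.8129 / (1+0.047)^2 = 515,839.8129 / 1.096209 = 470,567.0295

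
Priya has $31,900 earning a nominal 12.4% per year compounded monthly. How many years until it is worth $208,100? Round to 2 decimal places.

15.20 years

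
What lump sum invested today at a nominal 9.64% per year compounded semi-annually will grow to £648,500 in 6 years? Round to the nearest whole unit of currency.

£368,621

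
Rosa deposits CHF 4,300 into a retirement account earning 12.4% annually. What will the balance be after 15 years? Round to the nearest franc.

CHF 24,829

FV = PV·(1+i)^n = 4,300 × 5.774238 = 24,829.2227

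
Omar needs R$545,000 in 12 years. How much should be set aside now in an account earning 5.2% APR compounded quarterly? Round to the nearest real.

R$293,186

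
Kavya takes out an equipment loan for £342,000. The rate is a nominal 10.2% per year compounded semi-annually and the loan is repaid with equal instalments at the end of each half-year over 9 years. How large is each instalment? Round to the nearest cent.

£29,485.82

Periodic rate i = 0.102/2 = 0.051; n = 9 × 2 = 18 periods.
Annuity-PV factor = 11.598794; PMT = 342000 / 11.598794 = 29,485.8231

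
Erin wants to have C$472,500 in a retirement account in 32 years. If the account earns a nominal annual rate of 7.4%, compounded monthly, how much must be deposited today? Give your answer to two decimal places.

Periodic rate i = 0.074/12 = 0.00616667; n = 32 × 12 = 384 periods.
PV = 472,500 / (1 + 0.00616667)^384 = 472,500 / 10.598670 = 44,581.0643

C$44,581.06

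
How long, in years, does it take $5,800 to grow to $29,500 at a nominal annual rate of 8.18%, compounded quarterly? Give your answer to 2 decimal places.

Periodic rate i = 0.0818/4 = 0.02045.
n = ln(29500/5800) / ln(1+0.02045) = ln(5.08621) / 0.020244 = 80.3476 quarters
= 80.3476/4 years

20.09 years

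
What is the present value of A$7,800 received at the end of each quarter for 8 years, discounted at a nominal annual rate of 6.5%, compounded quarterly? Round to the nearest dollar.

A$193,435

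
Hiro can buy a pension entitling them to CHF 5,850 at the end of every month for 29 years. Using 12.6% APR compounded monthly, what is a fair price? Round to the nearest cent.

CHF 542,442.50

With 12 periods per year: i = 0.0105, n = 348.
Annuity factor a(348|0.0105) = 92.725213; PV = 5850 × 92.725213 = 542,442.4977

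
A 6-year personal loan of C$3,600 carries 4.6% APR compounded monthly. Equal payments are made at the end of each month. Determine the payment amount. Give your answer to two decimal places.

C$57.31

i = 0.046/12 = 0.00383333 per month; n = 6·12 = 72.
PMT = 3600 / ( [1 − (1+0.00383333)^(−72)] / 0.00383333 ) = 3600 / 62.813889 = 57.3122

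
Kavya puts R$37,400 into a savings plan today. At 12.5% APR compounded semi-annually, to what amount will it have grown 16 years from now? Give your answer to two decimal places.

R$260,254.14

Periodic rate i = 0.125/2 = 0.0625; n = 16 × 2 = 32 periods.
FV = PV·(1+i)^n = 37,400 × 6.958667 = 260,254.1367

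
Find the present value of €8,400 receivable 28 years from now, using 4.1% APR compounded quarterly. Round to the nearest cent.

i = 0.041/4 = 0.01025 per quarter; n = 28·4 = 112.
PV = FV·(1+i)^(−n) = 8,400 × 0.319130 = 2,680.6929

€2,680.69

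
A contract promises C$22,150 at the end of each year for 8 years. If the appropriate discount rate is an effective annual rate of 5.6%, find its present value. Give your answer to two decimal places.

C$139,751.14

PV = 22150 × [1 − (1+0.056)^(−8)] / 0.056 = 22150 × 6.309306 = 139,751.1352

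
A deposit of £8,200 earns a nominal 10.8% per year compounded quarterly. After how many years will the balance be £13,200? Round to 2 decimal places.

4.47 years

Periodic rate i = 0.108/4 = 0.027.
n = ln(13200/8200) / ln(1+0.027) = ln(1.60976) / 0.026642 = 17.8697 quarters
= 17.8697/4 years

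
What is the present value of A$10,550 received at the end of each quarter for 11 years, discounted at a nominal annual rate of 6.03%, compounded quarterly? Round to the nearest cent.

With 4 periods per year: i = 0.015075, n = 44.
PV = 10550 × [1 − (1+0.015075)^(−44)] / 0.015075 = 10550 × 31.993047 = 337,526.6493

A$337,526.65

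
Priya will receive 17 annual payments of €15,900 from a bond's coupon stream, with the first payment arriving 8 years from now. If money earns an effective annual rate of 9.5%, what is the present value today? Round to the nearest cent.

€69,714.11

Value one period before first payment (t=7): 15900 × [1 − (1+0.095)^(−17)] / 0.095 = 15900 × 8.276037 = 131,588.9848
PV₀ = 131,588.9848 / (1+0.095)^7 = 131,588.9848 / 1.887552 = 69,714.1124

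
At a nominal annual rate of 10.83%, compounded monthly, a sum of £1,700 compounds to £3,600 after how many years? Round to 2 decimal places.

6.96 years

Periodic rate i = 0.1083/12 = 0.009025.
(1+i)^n = 3600/1700 = 2.11765, so n = ln 2.11765 / ln 1.00903 = 83.5109 months
= 83.5109/12 years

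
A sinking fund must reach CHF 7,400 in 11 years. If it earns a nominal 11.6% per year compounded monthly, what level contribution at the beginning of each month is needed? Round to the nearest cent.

CHF 27.67

i = 0.116/12 = 0.00966667 per month; n = 11·12 = 132.
FV-annuity factor × (1+i) = 267.429078; PMT = 7400 / 267.429078 = 27.6709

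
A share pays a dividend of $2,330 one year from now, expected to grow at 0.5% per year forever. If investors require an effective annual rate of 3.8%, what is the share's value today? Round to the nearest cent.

$70,606.06

PV = PMT / (i − g) = 2330 / (0.038 − 0.005) = 2330 / 0.033000 = 70,606.0606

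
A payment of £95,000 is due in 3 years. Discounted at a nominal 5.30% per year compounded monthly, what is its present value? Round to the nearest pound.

£81,063

Periodic rate i = 0.053/12 = 0.00441667; n = 3 × 12 = 36 periods.
PV = FV·(1+i)^(−n) = 95,000 × 0.853295 = 81,063.0289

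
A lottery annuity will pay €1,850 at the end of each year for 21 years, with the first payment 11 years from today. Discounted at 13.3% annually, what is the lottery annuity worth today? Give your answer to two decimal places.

€3,700.58

PV at t=10 (ordinary 21-year annuity): 1850 × a(21|0.133) = 1850 × 6.972637 = 12,899.3776
PV₀ = 12,899.3776 / (1+0.133)^10 = 12,899.3776 / 3.485773 = 3,700.5788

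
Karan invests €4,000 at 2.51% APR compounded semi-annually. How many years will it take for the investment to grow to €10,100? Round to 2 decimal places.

37.13 years

Periodic rate i = 0.0251/2 = 0.01255.
(1+i)^n = 10100/4000 = 2.52500, so n = ln 2.52500 / ln 1.01255 = 74.2662 half-years
= 74.2662/2 years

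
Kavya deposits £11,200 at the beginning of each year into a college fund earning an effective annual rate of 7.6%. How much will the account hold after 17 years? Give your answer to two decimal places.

FV = 11200 × [(1+0.076)^17 − 1] / 0.076 × (1+i) = 11200 × 35.024231 = 392,271.3820
(Beginning-of-period payments → annuity-due factor ×(1+i).)

£392,271.38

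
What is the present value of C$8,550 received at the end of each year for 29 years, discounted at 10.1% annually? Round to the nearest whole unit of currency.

C$79,456

PV = 8550 × [1 − (1+0.101)^(−29)] / 0.101 = 8550 × 9.293070 = 79,455.7500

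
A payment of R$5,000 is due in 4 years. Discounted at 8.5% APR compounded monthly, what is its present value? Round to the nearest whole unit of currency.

i = 0.085/12 = 0.00708333 per month; n = 4·12 = 48.
PV = 5,000 / (1 + 0.00708333)^48 = 5,000 / 1.403265 = 3,563.1195

R$3,563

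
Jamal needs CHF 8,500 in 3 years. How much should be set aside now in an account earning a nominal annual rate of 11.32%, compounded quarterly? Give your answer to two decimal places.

CHF 6,081.08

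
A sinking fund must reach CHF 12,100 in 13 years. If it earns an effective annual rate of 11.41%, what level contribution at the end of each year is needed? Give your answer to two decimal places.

CHF 449.13

FV-annuity factor = 26.940724; PMT = 12100 / 26.940724 = 449.1342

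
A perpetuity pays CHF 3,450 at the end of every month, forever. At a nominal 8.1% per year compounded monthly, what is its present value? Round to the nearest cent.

Periodic rate i = 0.081/12 = 0.00675.
PV = C/r = 3450/0.00675 = 511,111.1111

CHF 511,111.11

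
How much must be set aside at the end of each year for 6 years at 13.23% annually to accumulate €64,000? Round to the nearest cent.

PMT = 64000 / ( [(1+0.1323)^6 − 1] / 0.1323 ) = 64000 / 8.371180 = 7,645.2784

€7,645.28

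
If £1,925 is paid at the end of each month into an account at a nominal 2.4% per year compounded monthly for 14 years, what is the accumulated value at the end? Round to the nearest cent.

Periodic rate i = 0.024/12 = 0.002; n = 14 × 12 = 168 periods.
FV = 1925 × [(1+0.002)^168 − 1] / 0.002 = 1925 × 199.434776 = 383,911.9434

£383,911.94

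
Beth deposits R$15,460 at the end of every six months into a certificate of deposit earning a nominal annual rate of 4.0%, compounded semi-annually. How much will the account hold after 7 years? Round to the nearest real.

R$246,957

i = 0.04/2 = 0.02 per half-year; n = 7·2 = 14.
FV = PMT · [(1+i)^n − 1] / i = 15460 · 15.973938 = 246,957.0838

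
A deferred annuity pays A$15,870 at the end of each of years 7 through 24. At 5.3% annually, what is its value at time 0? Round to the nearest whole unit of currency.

Value one period before first payment (t=6): 15870 × [1 − (1+0.053)^(−18)] / 0.053 = 15870 × 11.420374 = 181,241.3379
PV₀ = 181,241.3379 / (1+0.053)^6 = 181,241.3379 / 1.363233 = 132,949.5992

A$132,950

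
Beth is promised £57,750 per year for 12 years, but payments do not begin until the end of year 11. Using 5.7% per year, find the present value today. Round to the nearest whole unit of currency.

£282,760

PV at t=10 (ordinary 12-year annuity): 57750 × a(12|0.057) = 57750 × 8.523470 = 492,230.3941
Discount back 10 years: 492,230.3941 × (1+0.057)^(−10) = 492,230.3941 × 0.574447 = 282,760.3781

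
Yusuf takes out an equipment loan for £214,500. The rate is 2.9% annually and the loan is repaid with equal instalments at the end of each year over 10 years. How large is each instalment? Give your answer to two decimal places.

£25,017.78

Annuity-PV factor = 8.573902; PMT = 214500 / 8.573902 = 25,017.7819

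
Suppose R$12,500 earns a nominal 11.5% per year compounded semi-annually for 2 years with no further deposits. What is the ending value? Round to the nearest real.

R$15,633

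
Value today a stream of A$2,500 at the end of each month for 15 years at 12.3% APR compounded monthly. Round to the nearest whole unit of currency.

A$204,996

With 12 periods per year: i = 0.01025, n = 180.
PV = 2500 × [1 − (1+0.01025)^(−180)] / 0.01025 = 2500 × 81.998399 = 204,995.9983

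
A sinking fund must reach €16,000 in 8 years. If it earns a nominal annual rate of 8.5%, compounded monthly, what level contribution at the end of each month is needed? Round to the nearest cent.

€116.94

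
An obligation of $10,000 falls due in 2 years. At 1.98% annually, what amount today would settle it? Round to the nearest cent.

Discount factor = (1+0.0198)^(−2) = 0.961546; PV = 10,000 × 0.961546 = 9,615.4582

$9,615.46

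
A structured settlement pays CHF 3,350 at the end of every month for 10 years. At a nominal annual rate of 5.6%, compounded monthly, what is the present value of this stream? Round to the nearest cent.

CHF 307,276.16

With 12 periods per year: i = 0.00466667, n = 120.
Annuity factor a(120|0.00466667) = 91.724225; PV = 3350 × 91.724225 = 307,276.1553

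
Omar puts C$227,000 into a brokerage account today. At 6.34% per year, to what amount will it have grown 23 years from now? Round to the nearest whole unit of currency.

227,000 × (1+0.0634)^23 = 227,000 × 4.111716 = 933,359.4838

C$933,359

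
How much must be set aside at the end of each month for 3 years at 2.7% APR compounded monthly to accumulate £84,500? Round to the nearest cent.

£2,256.08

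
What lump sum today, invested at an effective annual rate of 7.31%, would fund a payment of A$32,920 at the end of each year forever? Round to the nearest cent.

PV = PMT / i = 32920 / 0.0731 = 450,341.9973

A$450,342.00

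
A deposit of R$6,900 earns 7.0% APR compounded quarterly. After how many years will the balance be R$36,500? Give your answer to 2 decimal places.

24.00 years

Periodic rate i = 0.07/4 = 0.0175.
n = ln(36500/6900) / ln(1+0.0175) = ln(5.28986) / 0.017349 = 96.0185 quarters
= 96.0185/4 years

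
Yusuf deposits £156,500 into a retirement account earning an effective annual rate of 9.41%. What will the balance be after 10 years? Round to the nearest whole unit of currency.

FV = 156,500 × (1 + 0.0941)^10 = 384,666.6384

£384,667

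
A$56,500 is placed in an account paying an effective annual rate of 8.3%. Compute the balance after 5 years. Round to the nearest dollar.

FV = 56,500 × (1 + 0.083)^5 = 84,176.4742

A$84,176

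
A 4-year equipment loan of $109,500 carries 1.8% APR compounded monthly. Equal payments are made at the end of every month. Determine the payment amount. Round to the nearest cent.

$2,366.07

Periodic rate i = 0.018/12 = 0.0015; n = 4 × 12 = 48 periods.
Annuity-PV factor = 46.279270; PMT = 109500 / 46.279270 = 2,366.0702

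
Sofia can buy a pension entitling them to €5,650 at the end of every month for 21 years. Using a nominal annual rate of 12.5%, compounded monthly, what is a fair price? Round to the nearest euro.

€502,572

With 12 periods per year: i = 0.0104167, n = 252.
PV = PMT · [1 − (1+i)^(−n)] / i = 5650 · 88.950717 = 502,571.5531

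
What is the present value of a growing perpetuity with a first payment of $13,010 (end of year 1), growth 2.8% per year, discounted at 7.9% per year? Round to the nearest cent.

PV = PMT / (i − g) = 13010 / (0.079 − 0.028) = 13010 / 0.051000 = 255,098.0392

$255,098.04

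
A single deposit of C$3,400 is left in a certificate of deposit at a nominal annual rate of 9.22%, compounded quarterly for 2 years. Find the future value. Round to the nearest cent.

Periodic rate i = 0.0922/4 = 0.02305; n = 2 × 4 = 8 periods.
3,400 × (1+0.02305)^8 = 3,400 × 1.199982 = 4,079.9402

C$4,079.94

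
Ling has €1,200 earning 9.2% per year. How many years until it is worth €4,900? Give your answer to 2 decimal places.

n = ln(4900/1200) / ln(1+0.092) = ln(4.08333) / 0.088011 = 15.9857 years

15.99 years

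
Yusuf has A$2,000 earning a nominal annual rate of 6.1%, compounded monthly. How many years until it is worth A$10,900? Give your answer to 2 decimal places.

27.87 years

Periodic rate i = 0.061/12 = 0.00508333.
n = ln(10900/2000) / ln(1+0.00508333) = ln(5.45000) / 0.005070 = 334.4108 months
= 334.4108/12 years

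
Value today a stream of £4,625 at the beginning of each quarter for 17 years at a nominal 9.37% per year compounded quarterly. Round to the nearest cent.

£160,215.25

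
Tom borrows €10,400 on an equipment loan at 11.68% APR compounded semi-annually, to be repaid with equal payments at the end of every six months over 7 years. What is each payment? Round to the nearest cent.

€1,107.82

Periodic rate i = 0.1168/2 = 0.0584; n = 7 × 2 = 14 periods.
Annuity-PV factor = 9.387768; PMT = 10400 / 9.387768 = 1,107.8246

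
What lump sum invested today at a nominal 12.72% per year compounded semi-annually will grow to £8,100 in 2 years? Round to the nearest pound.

With 2 periods per year: i = 0.0636, n = 4.
PV = 8,100 / (1 + 0.0636)^4 = 8,100 / 1.279715 = 6,329.5335

£6,330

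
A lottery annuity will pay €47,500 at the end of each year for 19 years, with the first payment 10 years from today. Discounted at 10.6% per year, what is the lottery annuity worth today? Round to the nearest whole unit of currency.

€154,280

PV at t=9 (ordinary 19-year annuity): 47500 × a(19|0.106) = 47500 × 8.042900 = 382,037.7267
Discount back 9 years: 382,037.7267 × (1+0.106)^(−9) = 382,037.7267 × 0.403835 = 154,280.1703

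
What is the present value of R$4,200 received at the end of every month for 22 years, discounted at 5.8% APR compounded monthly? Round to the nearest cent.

With 12 periods per year: i = 0.00483333, n = 264.
Annuity factor a(264|0.00483333) = 148.963232; PV = 4200 × 148.963232 = 625,645.5756

R$625,645.58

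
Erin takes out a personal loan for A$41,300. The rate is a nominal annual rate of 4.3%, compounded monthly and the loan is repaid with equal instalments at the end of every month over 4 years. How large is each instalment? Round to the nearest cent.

A$938.07

i = 0.043/12 = 0.00358333 per month; n = 4·12 = 48.
Annuity-PV factor = 44.026587; PMT = 41300 / 44.026587 = 938.0695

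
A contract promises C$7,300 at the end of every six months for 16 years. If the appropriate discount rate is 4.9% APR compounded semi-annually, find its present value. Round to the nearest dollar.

C$160,626

i = 0.049/2 = 0.0245 per half-year; n = 16·2 = 32.
PV = PMT · [1 − (1+i)^(−n)] / i = 7300 · 22.003627 = 160,626.4806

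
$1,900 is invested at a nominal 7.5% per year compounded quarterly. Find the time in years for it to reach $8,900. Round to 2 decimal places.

Periodic rate i = 0.075/4 = 0.01875.
n = ln(8900/1900) / ln(1+0.01875) = ln(4.68421) / 0.018576 = 83.1269 quarters
= 83.1269/4 years

20.78 years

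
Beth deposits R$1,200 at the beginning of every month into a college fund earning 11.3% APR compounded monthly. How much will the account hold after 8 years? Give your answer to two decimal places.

i = 0.113/12 = 0.00941667 per month; n = 8·12 = 96.
FV = 1200 × [(1+0.00941667)^96 − 1] / 0.00941667 × (1+i) = 1200 × 156.401122 = 187,681.3465
(Beginning-of-period payments → annuity-due factor ×(1+i).)

R$187,681.35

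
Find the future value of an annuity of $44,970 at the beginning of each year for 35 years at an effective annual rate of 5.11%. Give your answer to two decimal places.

FV = 44970 × [(1+0.0511)^35 − 1] / 0.0511 × (1+i) = 44970 × 97.127259 = 4,367,812.8350
(annuity-due: payments at period start, so ×(1+i).)

$4,367,812.84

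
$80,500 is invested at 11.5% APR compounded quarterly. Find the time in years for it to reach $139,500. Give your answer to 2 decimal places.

Periodic rate i = 0.115/4 = 0.02875.
(1+i)^n = 139500/80500 = 1.73292, so n = ln 1.73292 / ln 1.02875 = 19.3973 quarters
= 19.3973/4 years

4.85 years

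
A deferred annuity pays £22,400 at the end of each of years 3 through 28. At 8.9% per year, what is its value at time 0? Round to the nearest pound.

£189,103

PV at t=2 (ordinary 26-year annuity): 22400 × a(26|0.089) = 22400 × 10.011663 = 224,261.2456
PV₀ = 224,261.2456 / (1+0.089)^2 = 224,261.2456 / 1.185921 = 189,103.0226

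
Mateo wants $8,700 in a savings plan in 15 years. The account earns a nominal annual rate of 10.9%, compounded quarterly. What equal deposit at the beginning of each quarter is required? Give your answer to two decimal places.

i = 0.109/4 = 0.02725 per quarter; n = 15·4 = 60.
FV-annuity factor × (1+i) = 151.484241; PMT = 8700 / 151.484241 = 57.4317

$57.43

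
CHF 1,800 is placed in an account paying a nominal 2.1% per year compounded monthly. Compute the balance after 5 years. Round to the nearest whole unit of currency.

i = 0.021/12 = 0.00175 per month; n = 5·12 = 60.
FV = PV·(1+i)^n = 1,800 × 1.110609 = 1,999.0956

CHF 1,999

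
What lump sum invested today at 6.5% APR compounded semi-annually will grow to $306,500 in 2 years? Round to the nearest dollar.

$269,693

With 2 periods per year: i = 0.0325, n = 4.
Discount factor = (1+0.0325)^(−4) = 0.879913; PV = 306,500 × 0.879913 = 269,693.3498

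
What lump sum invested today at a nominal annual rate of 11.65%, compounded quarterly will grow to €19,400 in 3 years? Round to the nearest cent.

€13,746.25

i = 0.1165/4 = 0.029125 per quarter; n = 3·4 = 12.
PV = FV·(1+i)^(−n) = 19,400 × 0.708570 = 13,746.2484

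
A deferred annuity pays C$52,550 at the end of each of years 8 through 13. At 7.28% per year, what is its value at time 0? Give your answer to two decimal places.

PV at t=7 (ordinary 6-year annuity): 52550 × a(6|0.0728) = 52550 × 4.725616 = 248,331.0990
PV₀ = 248,331.0990 / (1+0.0728)^7 = 248,331.0990 / 1.635428 = 151,844.7415

C$151,844.74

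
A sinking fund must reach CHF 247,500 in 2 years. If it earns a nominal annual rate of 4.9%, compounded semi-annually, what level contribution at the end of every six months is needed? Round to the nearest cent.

CHF 59,646.95

i = 0.049/2 = 0.0245 per half-year; n = 2·2 = 4.
PMT = 247500 / ( [(1+0.0245)^4 − 1] / 0.0245 ) = 247500 / 4.149416 = 59,646.9521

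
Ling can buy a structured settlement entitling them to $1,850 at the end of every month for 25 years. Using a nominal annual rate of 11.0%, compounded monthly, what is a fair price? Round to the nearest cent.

$188,753.73

With 12 periods per year: i = 0.00916667, n = 300.
PV = 1850 × [1 − (1+0.00916667)^(−300)] / 0.00916667 = 1850 × 102.029044 = 188,753.7309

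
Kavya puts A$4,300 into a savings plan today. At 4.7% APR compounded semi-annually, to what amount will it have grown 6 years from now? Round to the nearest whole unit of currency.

A$5,682

i = 0.047/2 = 0.0235 per half-year; n = 6·2 = 12.
FV = PV·(1+i)^n = 4,300 × 1.321460 = 5,682.2799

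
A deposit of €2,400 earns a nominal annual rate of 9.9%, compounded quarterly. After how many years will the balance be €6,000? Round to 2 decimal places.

Periodic rate i = 0.099/4 = 0.02475.
n = ln(6000/2400) / ln(1+0.02475) = ln(2.50000) / 0.024449 = 37.4781 quarters
= 37.4781/4 years

9.37 years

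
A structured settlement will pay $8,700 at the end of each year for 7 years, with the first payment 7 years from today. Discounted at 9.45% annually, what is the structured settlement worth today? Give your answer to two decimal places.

$25,091.00

PV at t=6 (ordinary 7-year annuity): 8700 × a(7|0.0945) = 8700 × 4.957848 = 43,133.2817
Discount back 6 years: 43,133.2817 × (1+0.0945)^(−6) = 43,133.2817 × 0.581708 = 25,090.9963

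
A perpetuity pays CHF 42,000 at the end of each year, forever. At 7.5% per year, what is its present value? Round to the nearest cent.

CHF 560,000.00

PV = C/r = 42000/0.075 = 560,000.0000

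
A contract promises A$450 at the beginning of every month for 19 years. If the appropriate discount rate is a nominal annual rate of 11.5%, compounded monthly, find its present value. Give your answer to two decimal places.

i = 0.115/12 = 0.00958333 per month; n = 19·12 = 228.
Annuity factor a(228|0.00958333) × (1+i) = 93.374625; PV = 450 × 93.374625 = 42,018.5814
(annuity-due: payments at period start, so ×(1+i).)

A$42,018.58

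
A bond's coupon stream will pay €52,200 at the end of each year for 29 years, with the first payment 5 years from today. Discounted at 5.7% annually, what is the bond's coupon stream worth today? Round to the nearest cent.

Value one period before first payment (t=4): 52200 × [1 − (1+0.057)^(−29)] / 0.057 = 52200 × 14.028656 = 732,295.8339
PV₀ = 732,295.8339 / (1+0.057)^4 = 732,295.8339 / 1.248245 = 586,660.1841

€586,660.18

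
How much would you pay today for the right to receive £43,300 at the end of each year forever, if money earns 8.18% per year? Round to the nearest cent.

PV = PMT / i = 43300 / 0.0818 = 529,339.8533

£529,339.85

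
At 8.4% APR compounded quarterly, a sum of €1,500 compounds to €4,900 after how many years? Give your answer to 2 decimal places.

14.24 years

Periodic rate i = 0.084/4 = 0.021.
n = ln(4900/1500) / ln(1+0.021) = ln(3.26667) / 0.020783 = 56.9598 quarters
= 56.9598/4 years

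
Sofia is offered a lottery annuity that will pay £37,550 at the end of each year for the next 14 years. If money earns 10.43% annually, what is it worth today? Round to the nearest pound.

£270,254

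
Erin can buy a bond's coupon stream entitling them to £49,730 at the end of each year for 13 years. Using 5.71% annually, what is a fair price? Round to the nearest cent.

£447,798.60

PV = PMT · [1 − (1+i)^(−n)] / i = 49730 · 9.004597 = 447,798.5993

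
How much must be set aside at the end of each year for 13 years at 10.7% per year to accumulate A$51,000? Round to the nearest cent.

A$1,985.06

FV-annuity factor = 25.691882; PMT = 51000 / 25.691882 = 1,985.0629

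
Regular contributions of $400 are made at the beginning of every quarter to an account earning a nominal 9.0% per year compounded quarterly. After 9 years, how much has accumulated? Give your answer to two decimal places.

$22,318.97

i = 0.09/4 = 0.0225 per quarter; n = 9·4 = 36.
FV = 400 × [(1+0.0225)^36 − 1] / 0.0225 × (1+i) = 400 × 55.797435 = 22,318.9740
(Beginning-of-period payments → annuity-due factor ×(1+i).)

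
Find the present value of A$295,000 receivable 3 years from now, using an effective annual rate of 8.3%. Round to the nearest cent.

A$232,239.80

Discount factor = (1+0.083)^(−3) = 0.787254; PV = 295,000 × 0.787254 = 232,239.7985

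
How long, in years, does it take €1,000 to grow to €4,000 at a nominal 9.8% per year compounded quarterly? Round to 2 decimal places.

14.32 years

Periodic rate i = 0.098/4 = 0.0245.
n = ln(4000/1000) / ln(1+0.0245) = ln(4.00000) / 0.024205 = 57.2738 quarters
= 57.2738/4 years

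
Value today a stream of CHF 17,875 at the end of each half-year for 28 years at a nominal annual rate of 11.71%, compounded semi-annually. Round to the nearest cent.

CHF 292,679.77

With 2 periods per year: i = 0.05855, n = 56.
PV = PMT · [1 − (1+i)^(−n)] / i = 17875 · 16.373693 = 292,679.7707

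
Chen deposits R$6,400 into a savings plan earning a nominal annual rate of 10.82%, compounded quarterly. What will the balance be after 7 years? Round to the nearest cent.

R$13,512.77

i = 0.1082/4 = 0.02705 per quarter; n = 7·4 = 28.
FV = 6,400 × (1 + 0.02705)^28 = 13,512.7707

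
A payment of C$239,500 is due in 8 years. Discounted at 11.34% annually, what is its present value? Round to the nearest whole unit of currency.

C$101,414

PV = 239,500 / (1 + 0.1134)^8 = 239,500 / 2.361618 = 101,413.5025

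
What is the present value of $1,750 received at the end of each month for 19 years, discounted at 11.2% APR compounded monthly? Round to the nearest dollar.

$164,952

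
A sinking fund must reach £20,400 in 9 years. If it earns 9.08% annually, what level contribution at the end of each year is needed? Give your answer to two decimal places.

PMT = 20400 / ( [(1+0.0908)^9 − 1] / 0.0908 ) = 20400 / 13.064779 = 1,561.4501

£1,561.45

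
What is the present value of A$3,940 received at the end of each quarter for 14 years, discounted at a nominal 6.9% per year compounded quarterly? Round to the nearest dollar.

A$140,755

With 4 periods per year: i = 0.01725, n = 56.
PV = 3940 × [1 − (1+0.01725)^(−56)] / 0.01725 = 3940 × 35.724612 = 140,754.9727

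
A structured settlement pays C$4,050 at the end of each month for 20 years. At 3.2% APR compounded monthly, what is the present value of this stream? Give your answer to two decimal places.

Periodic rate i = 0.032/12 = 0.00266667; n = 20 × 12 = 240 periods.
PV = PMT · [1 − (1+i)^(−n)] / i = 4050 · 177.096835 = 717,242.1818

C$717,242.18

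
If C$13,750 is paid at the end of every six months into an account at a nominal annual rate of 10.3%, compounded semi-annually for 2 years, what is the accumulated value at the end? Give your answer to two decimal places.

C$59,396.50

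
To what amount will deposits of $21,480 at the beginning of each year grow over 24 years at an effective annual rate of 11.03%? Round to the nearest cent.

$2,447,367.68

FV = 21480 × [(1+0.1103)^24 − 1] / 0.1103 × (1+i) = 21480 × 113.937043 = 2,447,367.6761
Payments are at the start of each period, so multiply by (1+i).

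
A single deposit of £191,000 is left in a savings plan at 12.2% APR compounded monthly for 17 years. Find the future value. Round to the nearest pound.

Periodic rate i = 0.122/12 = 0.0101667; n = 17 × 12 = 204 periods.
FV = 191,000 × (1 + 0.0101667)^204 = 1,503,876.6872

£1,503,877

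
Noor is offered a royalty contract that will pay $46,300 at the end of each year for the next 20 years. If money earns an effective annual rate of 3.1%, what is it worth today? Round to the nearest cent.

$682,501.44

Annuity factor a(20|0.031) = 14.740852; PV = 46300 × 14.740852 = 682,501.4444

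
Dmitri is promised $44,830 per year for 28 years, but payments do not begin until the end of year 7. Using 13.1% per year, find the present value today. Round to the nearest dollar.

Value one period before first payment (t=6): 44830 × [1 − (1+0.131)^(−28)] / 0.131 = 44830 × 7.390493 = 331,315.7981
Discount back 6 years: 331,315.7981 × (1+0.131)^(−6) = 331,315.7981 × 0.477776 = 158,294.7515

$158,295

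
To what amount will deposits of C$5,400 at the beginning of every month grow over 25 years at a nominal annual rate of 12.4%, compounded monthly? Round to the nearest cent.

With 12 periods per year: i = 0.0103333, n = 300.
FV = PMT · [(1+i)^n − 1] / i × (1+i) = 5400 · 2038.361008 = 11,007,149.4450
Payments are at the start of each period, so multiply by (1+i).

C$11,007,149.45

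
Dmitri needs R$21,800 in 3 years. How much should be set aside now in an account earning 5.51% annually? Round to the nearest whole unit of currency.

R$18,560

PV = FV·(1+i)^(−n) = 21,800 × 0.851372 = 18,559.8997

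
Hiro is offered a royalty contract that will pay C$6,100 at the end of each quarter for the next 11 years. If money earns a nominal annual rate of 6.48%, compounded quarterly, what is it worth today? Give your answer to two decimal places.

C$190,878.04

Periodic rate i = 0.0648/4 = 0.0162; n = 11 × 4 = 44 periods.
Annuity factor a(44|0.0162) = 31.291482; PV = 6100 × 31.291482 = 190,878.0417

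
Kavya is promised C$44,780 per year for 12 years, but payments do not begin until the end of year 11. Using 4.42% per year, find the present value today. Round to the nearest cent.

Value one period before first payment (t=10): 44780 × [1 − (1+0.0442)^(−12)] / 0.0442 = 44780 × 9.160454 = 410,205.1388
PV₀ = 410,205.1388 / (1+0.0442)^10 = 410,205.1388 / 1.541122 = 266,173.1277

C$266,173.13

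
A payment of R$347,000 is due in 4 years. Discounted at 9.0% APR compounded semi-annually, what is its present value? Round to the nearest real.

With 2 periods per year: i = 0.045, n = 8.
Discount factor = (1+0.045)^(−8) = 0.703185; PV = 347,000 × 0.703185 = 244,005.2391

R$244,005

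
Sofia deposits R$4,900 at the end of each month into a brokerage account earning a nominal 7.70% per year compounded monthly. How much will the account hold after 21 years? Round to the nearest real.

R$3,063,706

i = 0.077/12 = 0.00641667 per month; n = 21·12 = 252.
FV = 4900 × [(1+0.00641667)^252 − 1] / 0.00641667 = 4900 × 625.246108 = 3,063,705.9306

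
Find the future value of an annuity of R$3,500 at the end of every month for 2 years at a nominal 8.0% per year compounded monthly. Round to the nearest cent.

Periodic rate i = 0.08/12 = 0.00666667; n = 2 × 12 = 24 periods.
FV = 3500 × [(1+0.00666667)^24 − 1] / 0.00666667 = 3500 × 25.933190 = 90,766.1642

R$90,766.16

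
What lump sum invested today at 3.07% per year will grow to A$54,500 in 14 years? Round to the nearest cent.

A$35,689.84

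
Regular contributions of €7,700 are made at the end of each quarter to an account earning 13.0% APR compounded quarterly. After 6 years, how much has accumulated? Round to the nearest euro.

With 4 periods per year: i = 0.0325, n = 24.
Accumulation factor s(24|0.0325) = 35.525359; FV = 7700 × 35.525359 = 273,545.2636

€273,545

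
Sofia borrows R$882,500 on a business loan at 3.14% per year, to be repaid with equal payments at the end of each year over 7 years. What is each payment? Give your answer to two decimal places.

PMT = 882500 / ( [1 − (1+0.0314)^(−7)] / 0.0314 ) = 882500 / 6.197542 = 142,395.1695

R$142,395.17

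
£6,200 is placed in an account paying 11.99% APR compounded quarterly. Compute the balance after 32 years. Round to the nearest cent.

With 4 periods per year: i = 0.029975, n = 128.
6,200 × (1+0.029975)^128 = 6,200 × 43.834442 = 271,773.5398

£271,773.54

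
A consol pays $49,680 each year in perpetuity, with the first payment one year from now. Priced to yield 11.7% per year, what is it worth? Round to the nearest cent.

$424,615.38

PV = PMT / i = 49680 / 0.117 = 424,615.3846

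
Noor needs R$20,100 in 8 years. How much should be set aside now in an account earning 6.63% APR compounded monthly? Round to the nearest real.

R$11,844

Periodic rate i = 0.0663/12 = 0.005525; n = 8 × 12 = 96 periods.
Discount factor = (1+0.005525)^(−96) = 0.589229; PV = 20,100 × 0.589229 = 11,843.5056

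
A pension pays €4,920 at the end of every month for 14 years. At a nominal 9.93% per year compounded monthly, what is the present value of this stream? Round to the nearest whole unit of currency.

€445,651

With 12 periods per year: i = 0.008275, n = 168.
PV = 4920 × [1 − (1+0.008275)^(−168)] / 0.008275 = 4920 × 90.579564 = 445,651.4558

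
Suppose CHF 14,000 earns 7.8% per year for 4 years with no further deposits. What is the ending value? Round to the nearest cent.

CHF 18,906.15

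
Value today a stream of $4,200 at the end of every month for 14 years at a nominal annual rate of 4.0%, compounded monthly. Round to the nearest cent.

$539,606.01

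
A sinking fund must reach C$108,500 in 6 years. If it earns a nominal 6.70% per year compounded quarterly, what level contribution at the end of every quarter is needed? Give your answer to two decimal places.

i = 0.067/4 = 0.01675 per quarter; n = 6·4 = 24.
FV-annuity factor = 29.244326; PMT = 108500 / 29.244326 = 3,710.1215

C$3,710.12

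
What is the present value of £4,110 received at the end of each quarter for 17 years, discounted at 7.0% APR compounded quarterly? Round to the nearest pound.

Periodic rate i = 0.07/4 = 0.0175; n = 17 × 4 = 68 periods.
PV = PMT · [1 − (1+i)^(−n)] / i = 4110 · 39.578934 = 162,669.4177

£162,669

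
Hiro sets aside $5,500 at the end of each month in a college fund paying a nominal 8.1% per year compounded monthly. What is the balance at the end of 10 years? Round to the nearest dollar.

$1,011,836

i = 0.081/12 = 0.00675 per month; n = 10·12 = 120.
Accumulation factor s(120|0.00675) = 183.970163; FV = 5500 × 183.970163 = 1,011,835.8960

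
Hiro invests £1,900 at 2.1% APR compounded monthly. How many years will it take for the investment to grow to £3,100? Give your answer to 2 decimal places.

Periodic rate i = 0.021/12 = 0.00175.
n = ln(3100/1900) / ln(1+0.00175) = ln(1.63158) / 0.001748 = 279.9865 months
= 279.9865/12 years

23.33 years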